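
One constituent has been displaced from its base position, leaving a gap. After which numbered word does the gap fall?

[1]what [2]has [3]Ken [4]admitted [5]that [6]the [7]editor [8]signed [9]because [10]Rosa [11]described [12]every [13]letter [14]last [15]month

The displaced element is "what" (word 1).
It is linked across 1 clause boundary (that).
It functions as the direct object of "signed", so the gap sits immediately after word 8 ("signed").
Base order: Ken has admitted that the editor signed what because Rosa described every letter last month.

8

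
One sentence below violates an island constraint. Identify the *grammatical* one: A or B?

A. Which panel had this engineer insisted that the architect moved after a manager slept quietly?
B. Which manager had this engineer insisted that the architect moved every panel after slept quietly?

A

In B, the wh-phrase is extracted from inside an adjunct island (introduced by "after"), which blocks movement.
In A, the extraction path crosses only that-complement boundaries, which are transparent.
So A is grammatical.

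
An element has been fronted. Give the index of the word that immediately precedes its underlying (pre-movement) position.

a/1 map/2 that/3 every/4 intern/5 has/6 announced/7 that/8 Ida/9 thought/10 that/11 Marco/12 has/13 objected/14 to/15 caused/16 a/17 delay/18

15

The displaced element is "a map" (word 2).
It is linked across 2 clause boundaries (that → that).
It functions as the object of the preposition "to" of "objected", so the gap sits immediately after word 15 ("to").
Base order: Every intern has announced that Ida thought that Marco has objected to a map.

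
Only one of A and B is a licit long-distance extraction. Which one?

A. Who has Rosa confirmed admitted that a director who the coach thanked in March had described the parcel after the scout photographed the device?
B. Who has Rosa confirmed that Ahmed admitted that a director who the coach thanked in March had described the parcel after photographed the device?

In B, the wh-phrase is extracted from inside an adjunct island (introduced by "after"), which blocks movement.
In A, the extraction path crosses only that-complement boundaries, which are transparent.
So A is grammatical.

A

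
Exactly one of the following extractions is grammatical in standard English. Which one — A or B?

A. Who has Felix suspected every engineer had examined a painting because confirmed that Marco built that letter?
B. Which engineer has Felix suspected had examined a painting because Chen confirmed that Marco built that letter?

In A, the wh-phrase is extracted from inside an adjunct island (introduced by "because"), which blocks movement.
In B, the extraction path crosses only that-complement boundaries, which are transparent.
So B is grammatical.

B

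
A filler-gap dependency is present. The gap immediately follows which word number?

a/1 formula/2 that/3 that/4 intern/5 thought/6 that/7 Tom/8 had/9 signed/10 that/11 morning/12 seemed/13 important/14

The displaced element is "a formula" (word 2).
It is linked across 1 clause boundary (that).
It functions as the direct object of "signed", so the gap sits immediately after word 10 ("signed").
Base order: That intern thought that Tom had signed a formula that morning.

10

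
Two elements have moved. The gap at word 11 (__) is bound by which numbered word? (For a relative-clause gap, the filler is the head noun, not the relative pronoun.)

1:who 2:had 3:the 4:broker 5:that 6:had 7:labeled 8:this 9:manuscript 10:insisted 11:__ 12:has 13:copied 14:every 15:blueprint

1

The marked gap is the subject of "copied".
Its filler is the fronted wh-phrase "who", at word 1.
(The other dependency links word 4 to a gap after word 5.)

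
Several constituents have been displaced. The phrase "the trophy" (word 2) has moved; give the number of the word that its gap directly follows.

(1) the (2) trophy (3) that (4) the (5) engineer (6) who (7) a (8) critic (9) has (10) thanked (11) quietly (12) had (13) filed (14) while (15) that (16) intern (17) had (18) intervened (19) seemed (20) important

The displaced element is "the trophy" (word 2).
It functions as the direct object of "filed", so the gap sits immediately after word 13 ("filed").
Base order: The engineer who a critic has thanked quietly had filed the trophy while that intern had intervened.

13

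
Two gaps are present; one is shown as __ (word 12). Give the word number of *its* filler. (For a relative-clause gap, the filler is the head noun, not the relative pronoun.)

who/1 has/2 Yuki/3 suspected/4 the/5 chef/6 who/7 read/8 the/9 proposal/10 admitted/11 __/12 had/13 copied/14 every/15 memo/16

1

The marked gap is the subject of "copied".
Its filler is the fronted wh-phrase "who", at word 1.
(The other dependency links word 6 to a gap after word 7.)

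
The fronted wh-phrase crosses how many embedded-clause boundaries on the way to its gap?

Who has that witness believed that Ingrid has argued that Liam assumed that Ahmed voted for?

3

"who" is extracted from the PP object of "voted".
Boundaries crossed, outermost first: [that], [that], [that] — 3 in total.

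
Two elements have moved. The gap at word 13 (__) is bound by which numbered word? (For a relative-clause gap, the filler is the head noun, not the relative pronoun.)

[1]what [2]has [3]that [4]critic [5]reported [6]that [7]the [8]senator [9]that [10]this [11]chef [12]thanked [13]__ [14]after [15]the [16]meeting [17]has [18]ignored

8

The marked gap is inside the relative clause, the direct object of "thanked".
Its filler is the head noun "senator" (via "that"), at word 8.
(The other dependency links word 1 to a gap after word 18.)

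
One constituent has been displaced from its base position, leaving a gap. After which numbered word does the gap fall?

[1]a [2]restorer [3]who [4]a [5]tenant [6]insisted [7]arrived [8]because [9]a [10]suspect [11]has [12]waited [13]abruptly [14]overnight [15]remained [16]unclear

The displaced element is "a restorer" (word 2).
It is linked across 1 clause boundary (Ø).
It functions as the subject of "arrived", so the gap sits immediately after word 6 ("insisted").
Base order: A tenant insisted a restorer arrived because a suspect has waited abruptly overnight.

6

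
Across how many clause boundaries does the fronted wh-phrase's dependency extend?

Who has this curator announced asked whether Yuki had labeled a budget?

1

"who" is extracted from the subject of "asked".
Boundaries crossed, outermost first: [Ø] — 1 in total.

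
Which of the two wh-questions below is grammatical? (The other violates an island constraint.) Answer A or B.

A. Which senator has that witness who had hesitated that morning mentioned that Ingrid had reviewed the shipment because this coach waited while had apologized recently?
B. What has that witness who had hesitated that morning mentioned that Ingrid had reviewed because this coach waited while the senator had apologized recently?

B

In A, the wh-phrase is extracted from inside an adjunct island (introduced by "because"), which blocks movement.
In B, the extraction path crosses only that-complement boundaries, which are transparent.
So B is grammatical.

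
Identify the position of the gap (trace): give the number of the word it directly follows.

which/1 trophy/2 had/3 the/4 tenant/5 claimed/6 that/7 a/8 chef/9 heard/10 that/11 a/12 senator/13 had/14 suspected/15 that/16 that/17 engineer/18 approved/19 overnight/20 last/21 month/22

19

The displaced element is "which trophy" (word 2).
It is linked across 3 clause boundaries (that → that → that).
It functions as the direct object of "approved", so the gap sits immediately after word 19 ("approved").
Base order: The tenant had claimed that a chef heard that a senator had suspected that that engineer approved which trophy overnight last month.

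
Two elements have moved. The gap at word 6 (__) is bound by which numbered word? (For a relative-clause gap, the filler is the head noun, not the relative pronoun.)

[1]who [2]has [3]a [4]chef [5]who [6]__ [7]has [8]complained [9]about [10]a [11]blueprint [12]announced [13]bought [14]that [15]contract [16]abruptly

The marked gap is inside the relative clause, the subject of "complained".
Its filler is the head noun "chef" (via "who"), at word 4.
(The other dependency links word 1 to a gap after word 12.)

4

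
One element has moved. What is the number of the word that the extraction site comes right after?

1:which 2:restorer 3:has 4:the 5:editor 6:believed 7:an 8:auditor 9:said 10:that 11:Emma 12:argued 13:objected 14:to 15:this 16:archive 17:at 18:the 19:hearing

The displaced element is "which restorer" (word 2).
It is linked across 3 clause boundaries (Ø → that → Ø).
It functions as the subject of "objected", so the gap sits immediately after word 12 ("argued").
Base order: The editor has believed an auditor said that Emma argued that which restorer objected to this archive at the hearing.

12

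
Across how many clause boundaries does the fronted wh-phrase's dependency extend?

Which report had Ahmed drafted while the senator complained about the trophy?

"which report" originates inside the matrix clause — no clause boundary is crossed.

0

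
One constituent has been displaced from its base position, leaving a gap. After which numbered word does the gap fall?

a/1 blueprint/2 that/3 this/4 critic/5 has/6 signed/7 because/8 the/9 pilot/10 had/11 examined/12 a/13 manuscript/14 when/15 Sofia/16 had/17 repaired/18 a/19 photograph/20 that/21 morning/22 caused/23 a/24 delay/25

The displaced element is "a blueprint" (word 2).
It functions as the direct object of "signed", so the gap sits immediately after word 7 ("signed").
Base order: This critic has signed a blueprint because the pilot had examined a manuscript when Sofia had repaired a photograph that morning.

7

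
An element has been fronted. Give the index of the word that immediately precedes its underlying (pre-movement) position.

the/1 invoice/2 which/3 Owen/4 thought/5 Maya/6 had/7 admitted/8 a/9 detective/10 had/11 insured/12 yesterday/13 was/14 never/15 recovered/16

12

The displaced element is "the invoice" (word 2).
It is linked across 2 clause boundaries (Ø → Ø).
It functions as the direct object of "insured", so the gap sits immediately after word 12 ("insured").
Base order: Owen thought Maya had admitted a detective had insured the invoice yesterday.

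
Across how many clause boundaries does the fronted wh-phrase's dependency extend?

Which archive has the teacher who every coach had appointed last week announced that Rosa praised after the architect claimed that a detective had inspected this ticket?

1

"which archive" is extracted from the object of "praised".
Boundaries crossed, outermost first: [that] — 1 in total.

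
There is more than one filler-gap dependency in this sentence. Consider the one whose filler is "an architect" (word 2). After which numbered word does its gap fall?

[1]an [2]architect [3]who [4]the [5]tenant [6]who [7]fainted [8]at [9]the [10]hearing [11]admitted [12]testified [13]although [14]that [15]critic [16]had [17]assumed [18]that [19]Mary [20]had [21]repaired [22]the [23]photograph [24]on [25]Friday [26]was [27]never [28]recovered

The displaced element is "an architect" (word 2).
It is linked across 1 clause boundary (Ø).
It functions as the subject of "testified", so the gap sits immediately after word 11 ("admitted").
Base order: The tenant who fainted at the hearing admitted an architect testified although that critic had assumed that Mary had repaired the photograph on Friday.

11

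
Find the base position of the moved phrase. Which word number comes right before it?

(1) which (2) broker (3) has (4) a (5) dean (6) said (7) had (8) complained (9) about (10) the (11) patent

6

The displaced element is "which broker" (word 2).
It is linked across 1 clause boundary (Ø).
It functions as the subject of "complained", so the gap sits immediately after word 6 ("said").
Base order: A dean has said that which broker had complained about the patent.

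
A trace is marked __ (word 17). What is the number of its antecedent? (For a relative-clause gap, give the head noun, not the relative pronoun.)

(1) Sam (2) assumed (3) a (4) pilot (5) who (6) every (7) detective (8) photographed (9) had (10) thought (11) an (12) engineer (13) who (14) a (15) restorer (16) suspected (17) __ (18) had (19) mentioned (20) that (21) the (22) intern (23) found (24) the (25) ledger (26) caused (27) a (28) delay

12

The gap at 17 is the subject of "mentioned", inside a relative clause.
The relative pronoun is "who" (word 13); it is bound by the head noun immediately before it.
Its filler is the head noun "engineer", at word 12.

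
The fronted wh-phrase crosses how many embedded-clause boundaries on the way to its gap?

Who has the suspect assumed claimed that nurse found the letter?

"who" is extracted from the subject of "claimed".
Boundaries crossed, outermost first: [Ø] — 1 in total.

1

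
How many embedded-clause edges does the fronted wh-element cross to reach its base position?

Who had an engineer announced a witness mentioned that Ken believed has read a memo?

3

"who" is extracted from the subject of "read".
Boundaries crossed, outermost first: [Ø], [that], [Ø] — 3 in total.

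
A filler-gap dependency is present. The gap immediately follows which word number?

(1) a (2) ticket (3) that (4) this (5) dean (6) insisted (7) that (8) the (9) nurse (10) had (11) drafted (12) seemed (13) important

The displaced element is "a ticket" (word 2).
It is linked across 1 clause boundary (that).
It functions as the direct object of "drafted", so the gap sits immediately after word 11 ("drafted").
Base order: This dean insisted that the nurse had drafted a ticket.

11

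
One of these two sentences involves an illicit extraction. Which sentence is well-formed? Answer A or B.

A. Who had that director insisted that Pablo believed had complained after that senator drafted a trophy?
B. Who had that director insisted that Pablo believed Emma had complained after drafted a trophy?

In B, the wh-phrase is extracted from inside an adjunct island (introduced by "after"), which blocks movement.
In A, the extraction path crosses only that-complement boundaries, which are transparent.
So A is grammatical.

A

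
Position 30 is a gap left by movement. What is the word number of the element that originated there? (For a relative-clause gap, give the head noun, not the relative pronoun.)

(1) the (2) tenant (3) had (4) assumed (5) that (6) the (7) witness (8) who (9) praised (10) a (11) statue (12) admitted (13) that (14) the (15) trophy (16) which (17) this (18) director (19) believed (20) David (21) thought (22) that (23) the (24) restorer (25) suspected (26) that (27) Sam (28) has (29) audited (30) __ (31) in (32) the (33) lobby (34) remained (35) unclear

15

The gap at 30 is the object of "audited", inside a relative clause.
The relative pronoun is "which" (word 16); it is bound by the head noun immediately before it.
Its filler is the head noun "trophy", at word 15.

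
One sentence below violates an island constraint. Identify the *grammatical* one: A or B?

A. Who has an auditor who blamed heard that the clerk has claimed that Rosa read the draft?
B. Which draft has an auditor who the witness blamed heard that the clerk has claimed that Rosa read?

In A, the wh-phrase is extracted from inside a complex-NP island (relative clause) (introduced by "who"), which blocks movement.
In B, the extraction path crosses only that-complement boundaries, which are transparent.
So B is grammatical.

B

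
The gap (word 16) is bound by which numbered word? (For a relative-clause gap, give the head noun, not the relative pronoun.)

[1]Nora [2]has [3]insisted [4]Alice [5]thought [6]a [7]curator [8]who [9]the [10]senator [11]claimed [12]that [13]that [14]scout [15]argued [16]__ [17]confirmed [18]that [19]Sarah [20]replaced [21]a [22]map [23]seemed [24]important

7

The gap at 16 is the subject of "confirmed", inside a relative clause.
The relative pronoun is "who" (word 8); it is bound by the head noun immediately before it.
Its filler is the head noun "curator", at word 7.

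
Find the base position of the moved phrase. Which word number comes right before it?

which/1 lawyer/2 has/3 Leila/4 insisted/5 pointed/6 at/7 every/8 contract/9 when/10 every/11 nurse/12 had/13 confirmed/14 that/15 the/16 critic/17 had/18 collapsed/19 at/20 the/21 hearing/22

The displaced element is "which lawyer" (word 2).
It is linked across 1 clause boundary (Ø).
It functions as the subject of "pointed", so the gap sits immediately after word 5 ("insisted").
Base order: Leila has insisted that which lawyer pointed at every contract when every nurse had confirmed that the critic had collapsed at the hearing.

5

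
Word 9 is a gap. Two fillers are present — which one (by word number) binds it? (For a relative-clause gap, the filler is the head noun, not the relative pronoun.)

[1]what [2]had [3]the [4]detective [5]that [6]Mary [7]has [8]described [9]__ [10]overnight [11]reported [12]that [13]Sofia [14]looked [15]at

The marked gap is inside the relative clause, the direct object of "described".
Its filler is the head noun "detective" (via "that"), at word 4.
(The other dependency links word 1 to a gap after word 15.)

4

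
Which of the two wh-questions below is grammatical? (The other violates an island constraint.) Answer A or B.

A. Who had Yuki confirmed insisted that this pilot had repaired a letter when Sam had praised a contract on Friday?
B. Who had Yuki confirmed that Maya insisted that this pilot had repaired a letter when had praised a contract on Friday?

A

In B, the wh-phrase is extracted from inside an adjunct island (introduced by "when"), which blocks movement.
In A, the extraction path crosses only that-complement boundaries, which are transparent.
So A is grammatical.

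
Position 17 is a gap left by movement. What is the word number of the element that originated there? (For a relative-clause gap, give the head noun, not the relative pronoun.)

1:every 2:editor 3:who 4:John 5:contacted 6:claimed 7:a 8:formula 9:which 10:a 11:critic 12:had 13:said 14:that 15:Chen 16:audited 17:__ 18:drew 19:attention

The gap at 17 is the object of "audited", inside a relative clause.
The relative pronoun is "which" (word 9); it is bound by the head noun immediately before it.
Its filler is the head noun "formula", at word 8.

8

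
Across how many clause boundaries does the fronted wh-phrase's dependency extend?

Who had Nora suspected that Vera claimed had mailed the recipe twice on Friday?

"who" is extracted from the subject of "mailed".
Boundaries crossed, outermost first: [that], [Ø] — 2 in total.

2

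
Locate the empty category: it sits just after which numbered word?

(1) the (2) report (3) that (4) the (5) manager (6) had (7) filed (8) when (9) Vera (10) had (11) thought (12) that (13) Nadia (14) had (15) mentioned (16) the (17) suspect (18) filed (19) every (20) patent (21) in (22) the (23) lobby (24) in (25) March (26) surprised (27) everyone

7

The displaced element is "the report" (word 2).
It functions as the direct object of "filed", so the gap sits immediately after word 7 ("filed").
Base order: The manager had filed the report when Vera had thought that Nadia had mentioned the suspect filed every patent in the lobby in March.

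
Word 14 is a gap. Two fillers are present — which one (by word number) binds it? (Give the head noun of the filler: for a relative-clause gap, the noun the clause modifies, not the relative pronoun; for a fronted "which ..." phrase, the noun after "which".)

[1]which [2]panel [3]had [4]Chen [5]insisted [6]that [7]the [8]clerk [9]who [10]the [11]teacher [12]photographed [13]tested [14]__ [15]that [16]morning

2

The marked gap is the direct object of "tested".
Its filler is the fronted wh-phrase "which panel", at word 2.
(The other dependency links word 8 to a gap after word 12.)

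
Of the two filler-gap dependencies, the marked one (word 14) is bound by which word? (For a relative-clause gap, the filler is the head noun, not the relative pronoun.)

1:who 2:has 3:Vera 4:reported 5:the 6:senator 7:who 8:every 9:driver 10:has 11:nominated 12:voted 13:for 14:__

The marked gap is the object of the preposition "for" of "voted".
Its filler is the fronted wh-phrase "who", at word 1.
(The other dependency links word 6 to a gap after word 11.)

1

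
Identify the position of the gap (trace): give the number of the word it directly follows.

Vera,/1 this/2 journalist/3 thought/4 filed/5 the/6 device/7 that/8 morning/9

The displaced element is "Vera" (word 1).
It is linked across 1 clause boundary (Ø).
It functions as the subject of "filed", so the gap sits immediately after word 4 ("thought").
Base order: This journalist thought Vera filed the device that morning.

4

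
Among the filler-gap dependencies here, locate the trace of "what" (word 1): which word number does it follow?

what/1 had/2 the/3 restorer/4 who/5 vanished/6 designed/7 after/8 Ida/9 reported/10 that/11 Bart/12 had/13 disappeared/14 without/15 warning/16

7

The displaced element is "what" (word 1).
It functions as the direct object of "designed", so the gap sits immediately after word 7 ("designed").
Base order: The restorer who vanished had designed what after Ida reported that Bart had disappeared without warning.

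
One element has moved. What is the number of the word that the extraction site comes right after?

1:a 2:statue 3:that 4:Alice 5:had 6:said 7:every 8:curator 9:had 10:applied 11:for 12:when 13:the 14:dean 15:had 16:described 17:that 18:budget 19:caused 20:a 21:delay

11

The displaced element is "a statue" (word 2).
It is linked across 1 clause boundary (Ø).
It functions as the object of the preposition "for" of "applied", so the gap sits immediately after word 11 ("for").
Base order: Alice had said every curator had applied for a statue when the dean had described that budget.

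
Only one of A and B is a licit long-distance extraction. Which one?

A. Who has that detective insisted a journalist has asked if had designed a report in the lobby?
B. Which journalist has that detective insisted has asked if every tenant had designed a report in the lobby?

B

In A, the wh-phrase is extracted from inside a wh-island (introduced by "if"), which blocks movement.
In B, the extraction path crosses only that-complement boundaries, which are transparent.
So B is grammatical.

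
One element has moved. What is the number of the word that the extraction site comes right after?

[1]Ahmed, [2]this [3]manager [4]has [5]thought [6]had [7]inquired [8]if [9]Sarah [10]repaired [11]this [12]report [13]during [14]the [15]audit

5

The displaced element is "Ahmed" (word 1).
It is linked across 1 clause boundary (Ø).
It functions as the subject of "inquired", so the gap sits immediately after word 5 ("thought").
Base order: This manager has thought that Ahmed had inquired if Sarah repaired this report during the audit.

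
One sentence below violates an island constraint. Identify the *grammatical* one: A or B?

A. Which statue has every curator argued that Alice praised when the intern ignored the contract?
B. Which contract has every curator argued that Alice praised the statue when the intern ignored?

In B, the wh-phrase is extracted from inside an adjunct island (introduced by "when"), which blocks movement.
In A, the extraction path crosses only that-complement boundaries, which are transparent.
So A is grammatical.

A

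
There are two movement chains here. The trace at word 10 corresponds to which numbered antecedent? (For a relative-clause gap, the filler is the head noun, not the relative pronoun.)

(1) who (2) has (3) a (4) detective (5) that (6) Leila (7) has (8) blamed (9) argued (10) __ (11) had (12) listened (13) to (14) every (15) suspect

1

The marked gap is the subject of "listened".
Its filler is the fronted wh-phrase "who", at word 1.
(The other dependency links word 4 to a gap after word 8.)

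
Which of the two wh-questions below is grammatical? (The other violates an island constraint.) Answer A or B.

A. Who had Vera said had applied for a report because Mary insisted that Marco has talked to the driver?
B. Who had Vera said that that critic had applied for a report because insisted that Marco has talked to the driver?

A

In B, the wh-phrase is extracted from inside an adjunct island (introduced by "because"), which blocks movement.
In A, the extraction path crosses only that-complement boundaries, which are transparent.
So A is grammatical.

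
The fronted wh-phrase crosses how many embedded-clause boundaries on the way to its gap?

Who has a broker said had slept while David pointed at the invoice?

"who" is extracted from the subject of "slept".
Boundaries crossed, outermost first: [Ø] — 1 in total.

1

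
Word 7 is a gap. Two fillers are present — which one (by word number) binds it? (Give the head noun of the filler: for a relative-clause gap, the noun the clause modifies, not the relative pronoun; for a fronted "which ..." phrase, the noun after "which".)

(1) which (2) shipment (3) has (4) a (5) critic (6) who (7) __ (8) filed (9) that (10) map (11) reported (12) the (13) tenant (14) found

5

The marked gap is inside the relative clause, the subject of "filed".
Its filler is the head noun "critic" (via "who"), at word 5.
(The other dependency links word 2 to a gap after word 14.)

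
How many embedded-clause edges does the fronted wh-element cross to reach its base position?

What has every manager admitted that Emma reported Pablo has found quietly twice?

2

"what" is extracted from the object of "found".
Boundaries crossed, outermost first: [that], [Ø] — 2 in total.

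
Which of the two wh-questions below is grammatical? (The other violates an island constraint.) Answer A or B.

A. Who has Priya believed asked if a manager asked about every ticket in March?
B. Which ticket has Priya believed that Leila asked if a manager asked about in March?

A

In B, the wh-phrase is extracted from inside a wh-island (introduced by "if"), which blocks movement.
In A, the extraction path crosses only that-complement boundaries, which are transparent.
So A is grammatical.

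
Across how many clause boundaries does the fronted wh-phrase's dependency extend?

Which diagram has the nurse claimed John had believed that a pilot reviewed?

"which diagram" is extracted from the object of "reviewed".
Boundaries crossed, outermost first: [Ø], [that] — 2 in total.

2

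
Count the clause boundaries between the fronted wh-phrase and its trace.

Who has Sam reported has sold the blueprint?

"who" is extracted from the subject of "sold".
Boundaries crossed, outermost first: [Ø] — 1 in total.

1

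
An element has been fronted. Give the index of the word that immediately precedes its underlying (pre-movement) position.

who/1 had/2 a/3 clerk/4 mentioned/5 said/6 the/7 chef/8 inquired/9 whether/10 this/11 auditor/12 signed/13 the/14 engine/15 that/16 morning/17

The displaced element is "who" (word 1).
It is linked across 1 clause boundary (Ø).
It functions as the subject of "said", so the gap sits immediately after word 5 ("mentioned").
Base order: A clerk had mentioned who said the chef inquired whether this auditor signed the engine that morning.

5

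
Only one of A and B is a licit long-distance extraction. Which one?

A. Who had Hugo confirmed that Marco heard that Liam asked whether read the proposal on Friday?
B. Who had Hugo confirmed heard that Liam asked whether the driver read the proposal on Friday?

In A, the wh-phrase is extracted from inside a wh-island (introduced by "whether"), which blocks movement.
In B, the extraction path crosses only that-complement boundaries, which are transparent.
So B is grammatical.

B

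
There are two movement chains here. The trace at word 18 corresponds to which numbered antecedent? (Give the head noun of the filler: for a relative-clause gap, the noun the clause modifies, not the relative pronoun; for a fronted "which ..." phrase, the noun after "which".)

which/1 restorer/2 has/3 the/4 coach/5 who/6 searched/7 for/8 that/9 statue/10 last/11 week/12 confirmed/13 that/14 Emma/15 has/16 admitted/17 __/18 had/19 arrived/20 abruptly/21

The marked gap is the subject of "arrived".
Its filler is the fronted wh-phrase "which restorer", at word 2.
(The other dependency links word 5 to a gap after word 6.)

2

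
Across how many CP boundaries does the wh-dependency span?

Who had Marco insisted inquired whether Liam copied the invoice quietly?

1

"who" is extracted from the subject of "inquired".
Boundaries crossed, outermost first: [Ø] — 1 in total.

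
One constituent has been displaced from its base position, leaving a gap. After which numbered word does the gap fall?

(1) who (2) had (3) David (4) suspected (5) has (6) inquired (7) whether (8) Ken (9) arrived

The displaced element is "who" (word 1).
It is linked across 1 clause boundary (Ø).
It functions as the subject of "inquired", so the gap sits immediately after word 4 ("suspected").
Base order: David had suspected that who has inquired whether Ken arrived.

4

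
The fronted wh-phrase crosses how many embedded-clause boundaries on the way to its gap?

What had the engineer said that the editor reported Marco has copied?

"what" is extracted from the object of "copied".
Boundaries crossed, outermost first: [that], [Ø] — 2 in total.

2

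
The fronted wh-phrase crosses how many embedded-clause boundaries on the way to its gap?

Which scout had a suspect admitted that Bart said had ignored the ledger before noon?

"which scout" is extracted from the subject of "ignored".
Boundaries crossed, outermost first: [that], [Ø] — 2 in total.

2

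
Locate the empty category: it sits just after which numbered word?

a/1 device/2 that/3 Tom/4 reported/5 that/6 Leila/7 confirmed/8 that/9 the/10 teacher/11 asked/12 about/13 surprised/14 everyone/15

The displaced element is "a device" (word 2).
It is linked across 2 clause boundaries (that → that).
It functions as the object of the preposition "about" of "asked", so the gap sits immediately after word 13 ("about").
Base order: Tom reported that Leila confirmed that the teacher asked about a device.

13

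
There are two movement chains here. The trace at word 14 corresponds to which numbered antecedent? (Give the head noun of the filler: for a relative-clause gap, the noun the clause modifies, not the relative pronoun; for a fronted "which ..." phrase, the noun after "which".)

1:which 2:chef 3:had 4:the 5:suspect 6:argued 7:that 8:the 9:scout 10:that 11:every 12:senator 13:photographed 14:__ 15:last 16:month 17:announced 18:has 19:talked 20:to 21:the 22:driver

The marked gap is inside the relative clause, the direct object of "photographed".
Its filler is the head noun "scout" (via "that"), at word 9.
(The other dependency links word 2 to a gap after word 17.)

9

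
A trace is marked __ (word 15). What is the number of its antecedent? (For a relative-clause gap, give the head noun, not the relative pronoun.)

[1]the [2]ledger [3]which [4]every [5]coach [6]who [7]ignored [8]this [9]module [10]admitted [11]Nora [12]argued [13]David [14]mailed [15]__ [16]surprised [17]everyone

2

The gap at 15 is the object of "mailed", inside a relative clause.
The relative pronoun is "which" (word 3); it is bound by the head noun immediately before it.
Its filler is the head noun "ledger", at word 2.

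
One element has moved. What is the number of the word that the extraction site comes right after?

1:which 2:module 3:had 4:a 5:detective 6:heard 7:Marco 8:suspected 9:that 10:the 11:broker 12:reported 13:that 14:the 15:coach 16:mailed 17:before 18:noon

The displaced element is "which module" (word 2).
It is linked across 3 clause boundaries (Ø → that → that).
It functions as the direct object of "mailed", so the gap sits immediately after word 16 ("mailed").
Base order: A detective had heard Marco suspected that the broker reported that the coach mailed which module before noon.

16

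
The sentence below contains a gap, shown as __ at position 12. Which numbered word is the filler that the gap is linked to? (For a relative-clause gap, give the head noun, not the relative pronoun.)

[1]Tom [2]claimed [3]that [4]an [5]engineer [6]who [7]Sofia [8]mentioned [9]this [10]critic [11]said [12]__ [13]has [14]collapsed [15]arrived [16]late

The gap at 12 is the subject of "collapsed", inside a relative clause.
The relative pronoun is "who" (word 6); it is bound by the head noun immediately before it.
Its filler is the head noun "engineer", at word 5.

5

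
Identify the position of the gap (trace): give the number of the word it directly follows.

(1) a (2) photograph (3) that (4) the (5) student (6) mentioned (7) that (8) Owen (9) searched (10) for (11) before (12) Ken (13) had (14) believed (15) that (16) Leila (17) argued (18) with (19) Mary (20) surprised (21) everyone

The displaced element is "a photograph" (word 2).
It is linked across 1 clause boundary (that).
It functions as the object of the preposition "for" of "searched", so the gap sits immediately after word 10 ("for").
Base order: The student mentioned that Owen searched for a photograph before Ken had believed that Leila argued with Mary.

10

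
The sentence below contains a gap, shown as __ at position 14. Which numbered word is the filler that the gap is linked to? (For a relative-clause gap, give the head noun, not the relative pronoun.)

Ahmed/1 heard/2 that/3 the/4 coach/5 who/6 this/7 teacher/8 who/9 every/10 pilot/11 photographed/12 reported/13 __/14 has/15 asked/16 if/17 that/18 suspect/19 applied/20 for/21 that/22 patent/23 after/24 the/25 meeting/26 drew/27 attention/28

5

The gap at 14 is the subject of "asked", inside a relative clause.
The relative pronoun is "who" (word 6); it is bound by the head noun immediately before it.
Its filler is the head noun "coach", at word 5.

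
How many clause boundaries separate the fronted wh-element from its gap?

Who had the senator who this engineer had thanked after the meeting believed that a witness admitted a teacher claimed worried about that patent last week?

3

"who" is extracted from the subject of "worried".
Boundaries crossed, outermost first: [that], [Ø], [Ø] — 3 in total.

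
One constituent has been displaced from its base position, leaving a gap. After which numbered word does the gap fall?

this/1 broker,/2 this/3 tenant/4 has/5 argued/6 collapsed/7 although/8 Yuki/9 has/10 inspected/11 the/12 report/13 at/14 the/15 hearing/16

The displaced element is "this broker" (word 2).
It is linked across 1 clause boundary (Ø).
It functions as the subject of "collapsed", so the gap sits immediately after word 6 ("argued").
Base order: This tenant has argued that this broker collapsed although Yuki has inspected the report at the hearing.

6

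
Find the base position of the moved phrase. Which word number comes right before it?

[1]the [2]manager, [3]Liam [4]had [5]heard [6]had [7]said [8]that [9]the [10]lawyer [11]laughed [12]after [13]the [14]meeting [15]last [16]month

5

The displaced element is "the manager" (word 2).
It is linked across 1 clause boundary (Ø).
It functions as the subject of "said", so the gap sits immediately after word 5 ("heard").
Base order: Liam had heard that the manager had said that the lawyer laughed after the meeting last month.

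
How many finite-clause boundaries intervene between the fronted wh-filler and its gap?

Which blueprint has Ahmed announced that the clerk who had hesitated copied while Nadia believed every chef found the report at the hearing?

1

"which blueprint" is extracted from the object of "copied".
Boundaries crossed, outermost first: [that] — 1 in total.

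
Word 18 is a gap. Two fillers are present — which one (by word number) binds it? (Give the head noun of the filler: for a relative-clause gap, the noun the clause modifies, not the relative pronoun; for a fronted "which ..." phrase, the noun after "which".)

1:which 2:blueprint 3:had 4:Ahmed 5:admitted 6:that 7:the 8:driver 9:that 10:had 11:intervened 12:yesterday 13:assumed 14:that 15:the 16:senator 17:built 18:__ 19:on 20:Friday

2

The marked gap is the direct object of "built".
Its filler is the fronted wh-phrase "which blueprint", at word 2.
(The other dependency links word 8 to a gap after word 9.)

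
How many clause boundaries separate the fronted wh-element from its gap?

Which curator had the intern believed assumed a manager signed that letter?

"which curator" is extracted from the subject of "assumed".
Boundaries crossed, outermost first: [Ø] — 1 in total.

1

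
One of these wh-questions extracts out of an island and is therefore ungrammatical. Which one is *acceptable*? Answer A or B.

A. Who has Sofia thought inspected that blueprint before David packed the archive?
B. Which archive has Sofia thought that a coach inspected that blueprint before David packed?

A

In B, the wh-phrase is extracted from inside an adjunct island (introduced by "before"), which blocks movement.
In A, the extraction path crosses only that-complement boundaries, which are transparent.
So A is grammatical.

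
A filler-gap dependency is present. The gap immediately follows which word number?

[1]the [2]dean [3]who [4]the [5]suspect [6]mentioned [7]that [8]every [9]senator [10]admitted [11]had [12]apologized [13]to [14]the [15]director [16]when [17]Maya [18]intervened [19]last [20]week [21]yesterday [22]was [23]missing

The displaced element is "the dean" (word 2).
It is linked across 2 clause boundaries (that → Ø).
It functions as the subject of "apologized", so the gap sits immediately after word 10 ("admitted").
Base order: The suspect mentioned that every senator admitted that the dean had apologized to the director when Maya intervened last week yesterday.

10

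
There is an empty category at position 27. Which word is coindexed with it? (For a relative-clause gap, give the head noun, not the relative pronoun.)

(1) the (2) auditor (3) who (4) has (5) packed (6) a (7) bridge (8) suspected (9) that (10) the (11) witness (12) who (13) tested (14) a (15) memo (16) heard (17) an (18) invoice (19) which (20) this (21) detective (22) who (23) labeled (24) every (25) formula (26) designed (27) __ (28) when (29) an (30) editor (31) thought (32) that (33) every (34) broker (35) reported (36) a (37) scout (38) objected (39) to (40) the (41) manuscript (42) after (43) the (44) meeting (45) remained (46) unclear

18

The gap at 27 is the object of "designed", inside a relative clause.
The relative pronoun is "which" (word 19); it is bound by the head noun immediately before it.
Its filler is the head noun "invoice", at word 18.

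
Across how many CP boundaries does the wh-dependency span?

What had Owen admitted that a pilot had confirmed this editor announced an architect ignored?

3

"what" is extracted from the object of "ignored".
Boundaries crossed, outermost first: [that], [Ø], [Ø] — 3 in total.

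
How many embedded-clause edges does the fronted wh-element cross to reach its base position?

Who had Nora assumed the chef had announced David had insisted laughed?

"who" is extracted from the subject of "laughed".
Boundaries crossed, outermost first: [Ø], [Ø], [Ø] — 3 in total.

3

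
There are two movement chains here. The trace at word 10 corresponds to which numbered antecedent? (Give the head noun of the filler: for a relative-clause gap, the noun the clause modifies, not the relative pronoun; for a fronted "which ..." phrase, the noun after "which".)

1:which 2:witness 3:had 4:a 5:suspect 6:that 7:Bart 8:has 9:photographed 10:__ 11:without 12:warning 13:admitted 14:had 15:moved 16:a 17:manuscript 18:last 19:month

5

The marked gap is inside the relative clause, the direct object of "photographed".
Its filler is the head noun "suspect" (via "that"), at word 5.
(The other dependency links word 2 to a gap after word 13.)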